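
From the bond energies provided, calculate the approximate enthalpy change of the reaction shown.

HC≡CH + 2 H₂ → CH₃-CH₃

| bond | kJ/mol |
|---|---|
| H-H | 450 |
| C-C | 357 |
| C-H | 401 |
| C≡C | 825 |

ΔH ≈ −236 kJ

Bonds broken (reactants):
  C≡C: 1 × 825 = 825
  C-H: 2 × 401 = 802
  H-H: 2 × 450 = 900
  Σ(broken) = 2527 kJ
Bonds formed (products):
  C-C: 1 × 357 = 357
  C-H: 6 × 401 = 2406
  Σ(formed) = 2763 kJ
ΔH = Σ(broken) − Σ(formed) = 2527 − 2763 = −236 kJ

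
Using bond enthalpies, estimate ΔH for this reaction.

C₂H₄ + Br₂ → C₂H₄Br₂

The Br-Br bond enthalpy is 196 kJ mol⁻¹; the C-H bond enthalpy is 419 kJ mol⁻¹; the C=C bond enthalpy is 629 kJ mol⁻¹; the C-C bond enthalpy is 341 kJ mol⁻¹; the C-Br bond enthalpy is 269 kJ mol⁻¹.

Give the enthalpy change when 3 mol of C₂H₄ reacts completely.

Bonds broken (reactants):
  Br-Br: 1 × 196 = 196
  C-H: 4 × 419 = 1676
  C=C: 1 × 629 = 629
  Σ(broken) = 2501 kJ
Bonds formed (products):
  C-Br: 2 × 269 = 538
  C-C: 1 × 341 = 341
  C-H: 4 × 419 = 1676
  Σ(formed) = 2555 kJ
ΔH = Σ(broken) − Σ(formed) = 2501 − 2555 = −54 kJ
For 3× the reaction as written: 3 × (−54) = −162 kJ

ΔH = −162 kJ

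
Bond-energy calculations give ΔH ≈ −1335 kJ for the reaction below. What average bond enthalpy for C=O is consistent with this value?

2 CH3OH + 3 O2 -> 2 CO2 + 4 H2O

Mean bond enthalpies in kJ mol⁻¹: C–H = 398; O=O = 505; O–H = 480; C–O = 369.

D(C=O) ≈ 774 kJ/mol

Let D be the C=O bond energy.
Σ(broken) = 6×398 + 2×369 + 2×480 + 3×505 = 5601
Σ(formed) = 4×D + 8×480 = 3840 + 4D
ΔH = Σ(broken) − Σ(formed) = (5601) − (3840 + 4D) = +1761 − 4D
Setting this equal to −1335 kJ gives 4D = 3096, so D = 774 kJ/mol.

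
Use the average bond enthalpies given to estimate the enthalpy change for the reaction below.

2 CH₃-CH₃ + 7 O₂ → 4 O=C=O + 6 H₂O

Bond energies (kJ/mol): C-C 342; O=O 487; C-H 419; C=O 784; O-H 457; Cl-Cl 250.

Bonds broken (reactants):
  C-C: 2 × 342 = 684
  C-H: 12 × 419 = 5028
  O=O: 7 × 487 = 3409
  Σ(broken) = 9121 kJ
Bonds formed (products):
  C=O: 8 × 784 = 6272
  O-H: 12 × 457 = 5484
  Σ(formed) = 11756 kJ
ΔH = Σ(broken) − Σ(formed) = 9121 − 11756 = −2635 kJ

ΔH ≈ −2635 kJ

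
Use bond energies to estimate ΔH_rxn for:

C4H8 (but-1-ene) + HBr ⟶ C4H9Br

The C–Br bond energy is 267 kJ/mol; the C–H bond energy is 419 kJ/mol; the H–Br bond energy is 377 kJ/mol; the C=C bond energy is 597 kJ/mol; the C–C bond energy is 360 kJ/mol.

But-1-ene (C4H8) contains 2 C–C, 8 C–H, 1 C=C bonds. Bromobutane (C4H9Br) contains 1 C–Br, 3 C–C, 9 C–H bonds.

Bonds broken (reactants):
  C–C: 2 × 360 = 720
  C–H: 8 × 419 = 3352
  C=C: 1 × 597 = 597
  H–Br: 1 × 377 = 377
  Σ(broken) = 5046 kJ
Bonds formed (products):
  C–Br: 1 × 267 = 267
  C–C: 3 × 360 = 1080
  C–H: 9 × 419 = 3771
  Σ(formed) = 5118 kJ
ΔH = Σ(broken) − Σ(formed) = 5046 − 5118 = −72 kJ

ΔH ≈ −72 kJ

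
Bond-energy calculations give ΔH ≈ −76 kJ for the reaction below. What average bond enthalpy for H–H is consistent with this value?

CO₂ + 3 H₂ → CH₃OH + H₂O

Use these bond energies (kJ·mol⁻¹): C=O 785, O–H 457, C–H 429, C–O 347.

D(H–H) ≈ 453 kJ/mol

Let D be the H–H bond energy.
Σ(broken) = 2×785 + 3×D = 1570 + 3D
Σ(formed) = 3×429 + 1×347 + 3×457 = 3005
ΔH = Σ(broken) − Σ(formed) = (1570 + 3D) − (3005) = −1435 + 3D
Setting this equal to −76 kJ gives 3D = 1359, so D = 453 kJ/mol.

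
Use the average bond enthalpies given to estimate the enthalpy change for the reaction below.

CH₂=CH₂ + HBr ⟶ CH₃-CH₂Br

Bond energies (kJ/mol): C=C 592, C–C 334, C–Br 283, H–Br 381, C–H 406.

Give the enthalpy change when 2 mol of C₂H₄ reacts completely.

Bonds broken (reactants):
  C–H: 4 × 406 = 1624
  C=C: 1 × 592 = 592
  H–Br: 1 × 381 = 381
  Σ(broken) = 2597 kJ
Bonds formed (products):
  C–Br: 1 × 283 = 283
  C–C: 1 × 334 = 334
  C–H: 5 × 406 = 2030
  Σ(formed) = 2647 kJ
ΔH = Σ(broken) − Σ(formed) = 2597 − 2647 = −50 kJ
For 2× the reaction as written: 2 × (−50) = −100 kJ

ΔH = −100 kJ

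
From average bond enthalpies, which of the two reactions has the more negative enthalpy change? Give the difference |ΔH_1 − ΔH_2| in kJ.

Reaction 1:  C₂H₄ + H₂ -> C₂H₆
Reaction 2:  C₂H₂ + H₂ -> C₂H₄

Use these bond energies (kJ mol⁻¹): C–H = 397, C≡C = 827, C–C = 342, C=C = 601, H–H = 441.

Reaction 2, by 33 kJ

Reaction 1:
  Bonds broken (reactants):
    C–H: 4 × 397 = 1588
    C=C: 1 × 601 = 601
    H–H: 1 × 441 = 441
    Σ(broken) = 2630 kJ
  Bonds formed (products):
    C–C: 1 × 342 = 342
    C–H: 6 × 397 = 2382
    Σ(formed) = 2724 kJ
  ΔH_1 = 2630 − 2724 = −94 kJ
Reaction 2:
  Bonds broken (reactants):
    C≡C: 1 × 827 = 827
    C–H: 2 × 397 = 794
    H–H: 1 × 441 = 441
    Σ(broken) = 2062 kJ
  Bonds formed (products):
    C–H: 4 × 397 = 1588
    C=C: 1 × 601 = 601
    Σ(formed) = 2189 kJ
  ΔH_2 = 2062 − 2189 = −127 kJ
ΔH_1 − ΔH_2 = +33 kJ, so reaction 2 has the more negative ΔH; |ΔH_1 − ΔH_2| = 33 kJ.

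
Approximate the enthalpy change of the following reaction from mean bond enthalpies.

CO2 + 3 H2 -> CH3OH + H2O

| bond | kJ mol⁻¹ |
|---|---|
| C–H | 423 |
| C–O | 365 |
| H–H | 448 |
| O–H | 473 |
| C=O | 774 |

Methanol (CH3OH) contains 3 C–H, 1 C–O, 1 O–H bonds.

Bonds broken (reactants):
  C=O: 2 × 774 = 1548
  H–H: 3 × 448 = 1344
  Σ(broken) = 2892 kJ
Bonds formed (products):
  C–H: 3 × 423 = 1269
  C–O: 1 × 365 = 365
  O–H: 3 × 473 = 1419
  Σ(formed) = 3053 kJ
ΔH = Σ(broken) − Σ(formed) = 2892 − 3053 = −161 kJ

ΔH ≈ −161 kJ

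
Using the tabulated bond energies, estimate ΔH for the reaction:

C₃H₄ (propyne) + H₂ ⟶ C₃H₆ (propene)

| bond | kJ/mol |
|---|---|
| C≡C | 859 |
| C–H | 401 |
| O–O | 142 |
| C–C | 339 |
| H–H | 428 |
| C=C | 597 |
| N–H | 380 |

ΔH ≈ −112 kJ

Bonds broken (reactants):
  C≡C: 1 × 859 = 859
  C–C: 1 × 339 = 339
  C–H: 4 × 401 = 1604
  H–H: 1 × 428 = 428
  Σ(broken) = 3230 kJ
Bonds formed (products):
  C–C: 1 × 339 = 339
  C–H: 6 × 401 = 2406
  C=C: 1 × 597 = 597
  Σ(formed) = 3342 kJ
ΔH = Σ(broken) − Σ(formed) = 3230 − 3342 = −112 kJ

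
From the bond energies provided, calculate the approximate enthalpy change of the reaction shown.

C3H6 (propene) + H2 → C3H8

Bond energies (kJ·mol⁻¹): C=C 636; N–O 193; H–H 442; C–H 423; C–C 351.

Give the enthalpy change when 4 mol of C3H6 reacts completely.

ΔH = −476 kJ

Bonds broken (reactants):
  C–C: 1 × 351 = 351
  C–H: 6 × 423 = 2538
  C=C: 1 × 636 = 636
  H–H: 1 × 442 = 442
  Σ(broken) = 3967 kJ
Bonds formed (products):
  C–C: 2 × 351 = 702
  C–H: 8 × 423 = 3384
  Σ(formed) = 4086 kJ
ΔH = Σ(broken) − Σ(formed) = 3967 − 4086 = −119 kJ
For 4× the reaction as written: 4 × (−119) = −476 kJ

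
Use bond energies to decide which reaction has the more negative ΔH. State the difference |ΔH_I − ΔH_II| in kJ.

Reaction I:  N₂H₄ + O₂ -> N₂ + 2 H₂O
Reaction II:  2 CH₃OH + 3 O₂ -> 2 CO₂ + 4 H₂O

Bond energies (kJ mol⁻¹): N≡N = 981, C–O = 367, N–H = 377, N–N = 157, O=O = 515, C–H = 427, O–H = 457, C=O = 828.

Reaction II, by 584 kJ

Reaction I:
  Bonds broken (reactants):
    N–H: 4 × 377 = 1508
    N–N: 1 × 157 = 157
    O=O: 1 × 515 = 515
    Σ(broken) = 2180 kJ
  Bonds formed (products):
    N≡N: 1 × 981 = 981
    O–H: 4 × 457 = 1828
    Σ(formed) = 2809 kJ
  ΔH_I = 2180 − 2809 = −629 kJ
Reaction II:
  Bonds broken (reactants):
    C–H: 6 × 427 = 2562
    C–O: 2 × 367 = 734
    O–H: 2 × 457 = 914
    O=O: 3 × 515 = 1545
    Σ(broken) = 5755 kJ
  Bonds formed (products):
    C=O: 4 × 828 = 3312
    O–H: 8 × 457 = 3656
    Σ(formed) = 6968 kJ
  ΔH_II = 5755 − 6968 = −1213 kJ
ΔH_I − ΔH_II = +584 kJ, so reaction II has the more negative ΔH; |ΔH_I − ΔH_II| = 584 kJ.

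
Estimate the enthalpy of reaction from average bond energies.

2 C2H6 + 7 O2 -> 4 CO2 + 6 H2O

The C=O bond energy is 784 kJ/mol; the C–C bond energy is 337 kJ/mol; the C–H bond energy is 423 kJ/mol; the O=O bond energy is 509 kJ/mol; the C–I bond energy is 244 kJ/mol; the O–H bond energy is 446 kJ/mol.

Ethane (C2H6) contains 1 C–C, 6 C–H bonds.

ΔH ≈ −2311 kJ

Bonds broken (reactants):
  C–C: 2 × 337 = 674
  C–H: 12 × 423 = 5076
  O=O: 7 × 509 = 3563
  Σ(broken) = 9313 kJ
Bonds formed (products):
  C=O: 8 × 784 = 6272
  O–H: 12 × 446 = 5352
  Σ(formed) = 11624 kJ
ΔH = Σ(broken) − Σ(formed) = 9313 − 11624 = −2311 kJ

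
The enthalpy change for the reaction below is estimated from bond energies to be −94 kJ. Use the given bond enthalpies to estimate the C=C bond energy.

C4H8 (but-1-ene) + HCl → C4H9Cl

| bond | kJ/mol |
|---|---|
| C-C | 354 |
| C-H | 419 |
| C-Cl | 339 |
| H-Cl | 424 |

D(C=C) ≈ 594 kJ/mol

Let D be the C=C bond energy.
Σ(broken) = 2×354 + 8×419 + 1×D + 1×424 = 4484 + D
Σ(formed) = 3×354 + 1×339 + 9×419 = 5172
ΔH = Σ(broken) − Σ(formed) = (4484 + D) − (5172) = −688 + D
Setting this equal to −94 kJ gives D = 594 kJ/mol.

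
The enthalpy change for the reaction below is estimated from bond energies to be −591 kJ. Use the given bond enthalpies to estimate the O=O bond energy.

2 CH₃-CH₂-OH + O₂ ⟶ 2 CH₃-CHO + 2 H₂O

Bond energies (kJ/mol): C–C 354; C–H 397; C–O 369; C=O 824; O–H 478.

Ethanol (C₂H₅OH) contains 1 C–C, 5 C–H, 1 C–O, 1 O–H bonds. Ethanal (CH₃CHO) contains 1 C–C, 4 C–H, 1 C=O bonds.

D(O=O) ≈ 481 kJ/mol

Let D be the O=O bond energy.
Σ(broken) = 2×354 + 10×397 + 2×369 + 2×478 + 1×D = 6372 + D
Σ(formed) = 2×354 + 8×397 + 2×824 + 4×478 = 7444
ΔH = Σ(broken) − Σ(formed) = (6372 + D) − (7444) = −1072 + D
Setting this equal to −591 kJ gives D = 481 kJ/mol.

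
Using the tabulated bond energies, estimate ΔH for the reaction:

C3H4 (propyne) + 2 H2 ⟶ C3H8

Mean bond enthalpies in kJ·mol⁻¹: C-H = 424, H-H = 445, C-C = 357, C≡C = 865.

Bonds broken (reactants):
  C≡C: 1 × 865 = 865
  C-C: 1 × 357 = 357
  C-H: 4 × 424 = 1696
  H-H: 2 × 445 = 890
  Σ(broken) = 3808 kJ
Bonds formed (products):
  C-C: 2 × 357 = 714
  C-H: 8 × 424 = 3392
  Σ(formed) = 4106 kJ
ΔH = Σ(broken) − Σ(formed) = 3808 − 4106 = −298 kJ

ΔH ≈ −298 kJ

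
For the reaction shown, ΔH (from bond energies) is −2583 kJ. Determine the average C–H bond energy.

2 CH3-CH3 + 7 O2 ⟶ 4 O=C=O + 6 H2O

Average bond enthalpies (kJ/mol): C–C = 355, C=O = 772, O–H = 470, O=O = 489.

D(C–H) ≈ 425 kJ/mol

Let D be the C–H bond energy.
Σ(broken) = 2×355 + 12×D + 7×489 = 4133 + 12D
Σ(formed) = 8×772 + 12×470 = 11816
ΔH = Σ(broken) − Σ(formed) = (4133 + 12D) − (11816) = −7683 + 12D
Setting this equal to −2583 kJ gives 12D = 5100, so D = 425 kJ/mol.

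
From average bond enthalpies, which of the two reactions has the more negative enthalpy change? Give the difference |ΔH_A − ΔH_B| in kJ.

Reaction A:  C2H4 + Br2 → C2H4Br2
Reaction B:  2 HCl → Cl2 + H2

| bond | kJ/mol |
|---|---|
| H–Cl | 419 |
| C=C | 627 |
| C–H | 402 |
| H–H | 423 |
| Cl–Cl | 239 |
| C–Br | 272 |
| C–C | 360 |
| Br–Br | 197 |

Reaction A, by 256 kJ

Reaction A:
  Bonds broken (reactants):
    Br–Br: 1 × 197 = 197
    C–H: 4 × 402 = 1608
    C=C: 1 × 627 = 627
    Σ(broken) = 2432 kJ
  Bonds formed (products):
    C–Br: 2 × 272 = 544
    C–C: 1 × 360 = 360
    C–H: 4 × 402 = 1608
    Σ(formed) = 2512 kJ
  ΔH_A = 2432 − 2512 = −80 kJ
Reaction B:
  Bonds broken (reactants):
    H–Cl: 2 × 419 = 838
    Σ(broken) = 838 kJ
  Bonds formed (products):
    Cl–Cl: 1 × 239 = 239
    H–H: 1 × 423 = 423
    Σ(formed) = 662 kJ
  ΔH_B = 838 − 662 = +176 kJ
ΔH_A − ΔH_B = −256 kJ, so reaction A has the more negative ΔH; |ΔH_A − ΔH_B| = 256 kJ.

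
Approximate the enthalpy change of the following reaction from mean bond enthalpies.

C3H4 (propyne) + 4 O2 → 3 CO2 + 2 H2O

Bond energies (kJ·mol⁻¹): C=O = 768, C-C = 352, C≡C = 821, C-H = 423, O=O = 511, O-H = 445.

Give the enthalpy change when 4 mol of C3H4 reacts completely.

ΔH = −5916 kJ

Bonds broken (reactants):
  C≡C: 1 × 821 = 821
  C-C: 1 × 352 = 352
  C-H: 4 × 423 = 1692
  O=O: 4 × 511 = 2044
  Σ(broken) = 4909 kJ
Bonds formed (products):
  C=O: 6 × 768 = 4608
  O-H: 4 × 445 = 1780
  Σ(formed) = 6388 kJ
ΔH = Σ(broken) − Σ(formed) = 4909 − 6388 = −1479 kJ
For 4× the reaction as written: 4 × (−1479) = −5916 kJ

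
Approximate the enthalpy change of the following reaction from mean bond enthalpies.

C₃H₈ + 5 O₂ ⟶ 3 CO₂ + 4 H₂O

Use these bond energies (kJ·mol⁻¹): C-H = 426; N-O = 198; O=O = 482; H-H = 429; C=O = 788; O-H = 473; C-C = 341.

ΔH ≈ −2012 kJ

Bonds broken (reactants):
  C-C: 2 × 341 = 682
  C-H: 8 × 426 = 3408
  O=O: 5 × 482 = 2410
  Σ(broken) = 6500 kJ
Bonds formed (products):
  C=O: 6 × 788 = 4728
  O-H: 8 × 473 = 3784
  Σ(formed) = 8512 kJ
ΔH = Σ(broken) − Σ(formed) = 6500 − 8512 = −2012 kJ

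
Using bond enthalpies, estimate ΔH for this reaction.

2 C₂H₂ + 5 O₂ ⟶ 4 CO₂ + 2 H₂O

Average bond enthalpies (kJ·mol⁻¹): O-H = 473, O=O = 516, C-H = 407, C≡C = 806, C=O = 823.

ΔH ≈ −2656 kJ

Bonds broken (reactants):
  C≡C: 2 × 806 = 1612
  C-H: 4 × 407 = 1628
  O=O: 5 × 516 = 2580
  Σ(broken) = 5820 kJ
Bonds formed (products):
  C=O: 8 × 823 = 6584
  O-H: 4 × 473 = 1892
  Σ(formed) = 8476 kJ
ΔH = Σ(broken) − Σ(formed) = 5820 − 8476 = −2656 kJ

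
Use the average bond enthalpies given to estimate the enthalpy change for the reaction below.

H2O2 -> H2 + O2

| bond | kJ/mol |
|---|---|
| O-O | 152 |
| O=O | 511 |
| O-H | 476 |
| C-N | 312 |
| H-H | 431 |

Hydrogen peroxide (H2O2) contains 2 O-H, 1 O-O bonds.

ΔH ≈ +162 kJ

Bonds broken (reactants):
  O-H: 2 × 476 = 952
  O-O: 1 × 152 = 152
  Σ(broken) = 1104 kJ
Bonds formed (products):
  H-H: 1 × 431 = 431
  O=O: 1 × 511 = 511
  Σ(formed) = 942 kJ
ΔH = Σ(broken) − Σ(formed) = 1104 − 942 = +162 kJ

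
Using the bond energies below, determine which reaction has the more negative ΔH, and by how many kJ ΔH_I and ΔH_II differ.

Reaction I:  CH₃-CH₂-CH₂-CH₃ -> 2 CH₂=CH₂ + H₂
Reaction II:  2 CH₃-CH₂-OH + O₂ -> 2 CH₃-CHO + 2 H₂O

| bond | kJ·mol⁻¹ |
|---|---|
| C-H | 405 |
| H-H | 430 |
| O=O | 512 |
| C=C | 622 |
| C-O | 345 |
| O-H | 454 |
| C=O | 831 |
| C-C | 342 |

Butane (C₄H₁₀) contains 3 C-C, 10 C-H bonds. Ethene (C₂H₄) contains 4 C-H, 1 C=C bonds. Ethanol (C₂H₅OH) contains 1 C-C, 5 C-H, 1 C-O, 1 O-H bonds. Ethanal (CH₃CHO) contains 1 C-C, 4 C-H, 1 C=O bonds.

Reaction I:
  Bonds broken (reactants):
    C-C: 3 × 342 = 1026
    C-H: 10 × 405 = 4050
    Σ(broken) = 5076 kJ
  Bonds formed (products):
    C-H: 8 × 405 = 3240
    C=C: 2 × 622 = 1244
    H-H: 1 × 430 = 430
    Σ(formed) = 4914 kJ
  ΔH_I = 5076 − 4914 = +162 kJ
Reaction II:
  Bonds broken (reactants):
    C-C: 2 × 342 = 684
    C-H: 10 × 405 = 4050
    C-O: 2 × 345 = 690
    O-H: 2 × 454 = 908
    O=O: 1 × 512 = 512
    Σ(broken) = 6844 kJ
  Bonds formed (products):
    C-C: 2 × 342 = 684
    C-H: 8 × 405 = 3240
    C=O: 2 × 831 = 1662
    O-H: 4 × 454 = 1816
    Σ(formed) = 7402 kJ
  ΔH_II = 6844 − 7402 = −558 kJ
ΔH_I − ΔH_II = +720 kJ, so reaction II has the more negative ΔH; |ΔH_I − ΔH_II| = 720 kJ.

Reaction II, by 720 kJ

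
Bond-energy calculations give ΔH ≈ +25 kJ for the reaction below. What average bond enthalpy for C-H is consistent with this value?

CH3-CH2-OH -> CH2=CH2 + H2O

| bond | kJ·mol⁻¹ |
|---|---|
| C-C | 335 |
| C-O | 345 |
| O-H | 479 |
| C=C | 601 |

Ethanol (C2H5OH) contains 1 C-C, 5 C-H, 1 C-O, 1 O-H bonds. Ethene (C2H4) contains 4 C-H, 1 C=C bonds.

Let D be the C-H bond energy.
Σ(broken) = 1×335 + 5×D + 1×345 + 1×479 = 1159 + 5D
Σ(formed) = 4×D + 1×601 + 2×479 = 1559 + 4D
ΔH = Σ(broken) − Σ(formed) = (1159 + 5D) − (1559 + 4D) = −400 + D
Setting this equal to +25 kJ gives D = 425 kJ/mol.

D(C-H) ≈ 425 kJ/mol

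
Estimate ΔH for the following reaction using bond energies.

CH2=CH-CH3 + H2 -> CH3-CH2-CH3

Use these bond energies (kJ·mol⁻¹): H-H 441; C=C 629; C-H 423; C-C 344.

Bonds broken (reactants):
  C-C: 1 × 344 = 344
  C-H: 6 × 423 = 2538
  C=C: 1 × 629 = 629
  H-H: 1 × 441 = 441
  Σ(broken) = 3952 kJ
Bonds formed (products):
  C-C: 2 × 344 = 688
  C-H: 8 × 423 = 3384
  Σ(formed) = 4072 kJ
ΔH = Σ(broken) − Σ(formed) = 3952 − 4072 = −120 kJ

ΔH ≈ −120 kJ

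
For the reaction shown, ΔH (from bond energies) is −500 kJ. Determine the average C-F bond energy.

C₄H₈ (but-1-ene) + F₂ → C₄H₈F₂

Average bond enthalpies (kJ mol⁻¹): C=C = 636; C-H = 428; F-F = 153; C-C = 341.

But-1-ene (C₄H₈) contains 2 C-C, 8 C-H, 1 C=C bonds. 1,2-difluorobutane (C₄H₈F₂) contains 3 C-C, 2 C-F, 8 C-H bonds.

D(C-F) ≈ 474 kJ/mol

Let D be the C-F bond energy.
Σ(broken) = 2×341 + 8×428 + 1×636 + 1×153 = 4895
Σ(formed) = 3×341 + 2×D + 8×428 = 4447 + 2D
ΔH = Σ(broken) − Σ(formed) = (4895) − (4447 + 2D) = +448 − 2D
Setting this equal to −500 kJ gives 2D = 948, so D = 474 kJ/mol.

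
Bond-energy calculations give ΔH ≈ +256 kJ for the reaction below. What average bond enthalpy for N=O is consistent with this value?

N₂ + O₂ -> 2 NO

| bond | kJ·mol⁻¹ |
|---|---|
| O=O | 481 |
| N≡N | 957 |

D(N=O) ≈ 591 kJ/mol

Let D be the N=O bond energy.
Σ(broken) = 1×957 + 1×481 = 1438
Σ(formed) = 2×D = 2D
ΔH = Σ(broken) − Σ(formed) = (1438) − (2D) = +1438 − 2D
Setting this equal to +256 kJ gives 2D = 1182, so D = 591 kJ/mol.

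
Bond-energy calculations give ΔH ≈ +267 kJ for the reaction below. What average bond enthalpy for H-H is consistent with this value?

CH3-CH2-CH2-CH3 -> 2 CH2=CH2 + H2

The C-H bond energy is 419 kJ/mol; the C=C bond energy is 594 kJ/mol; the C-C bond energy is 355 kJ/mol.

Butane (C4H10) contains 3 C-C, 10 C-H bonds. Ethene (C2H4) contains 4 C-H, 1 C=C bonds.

D(H-H) ≈ 448 kJ/mol

Let D be the H-H bond energy.
Σ(broken) = 3×355 + 10×419 = 5255
Σ(formed) = 8×419 + 2×594 + 1×D = 4540 + D
ΔH = Σ(broken) − Σ(formed) = (5255) − (4540 + D) = +715 − D
Setting this equal to +267 kJ gives D = 448 kJ/mol.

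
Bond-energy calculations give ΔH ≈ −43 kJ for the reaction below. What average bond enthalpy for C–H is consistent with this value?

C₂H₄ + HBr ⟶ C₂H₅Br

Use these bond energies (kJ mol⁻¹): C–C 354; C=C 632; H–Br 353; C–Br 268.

Let D be the C–H bond energy.
Σ(broken) = 4×D + 1×632 + 1×353 = 985 + 4D
Σ(formed) = 1×268 + 1×354 + 5×D = 622 + 5D
ΔH = Σ(broken) − Σ(formed) = (985 + 4D) − (622 + 5D) = +363 − D
Setting this equal to −43 kJ gives D = 406 kJ/mol.

D(C–H) ≈ 406 kJ/mol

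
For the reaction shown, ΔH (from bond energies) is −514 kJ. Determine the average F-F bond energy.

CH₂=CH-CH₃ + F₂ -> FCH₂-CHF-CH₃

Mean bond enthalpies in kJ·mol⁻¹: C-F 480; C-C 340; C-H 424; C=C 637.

Let D be the F-F bond energy.
Σ(broken) = 1×340 + 6×424 + 1×637 + 1×D = 3521 + D
Σ(formed) = 2×340 + 2×480 + 6×424 = 4184
ΔH = Σ(broken) − Σ(formed) = (3521 + D) − (4184) = −663 + D
Setting this equal to −514 kJ gives D = 149 kJ/mol.

D(F-F) ≈ 149 kJ/mol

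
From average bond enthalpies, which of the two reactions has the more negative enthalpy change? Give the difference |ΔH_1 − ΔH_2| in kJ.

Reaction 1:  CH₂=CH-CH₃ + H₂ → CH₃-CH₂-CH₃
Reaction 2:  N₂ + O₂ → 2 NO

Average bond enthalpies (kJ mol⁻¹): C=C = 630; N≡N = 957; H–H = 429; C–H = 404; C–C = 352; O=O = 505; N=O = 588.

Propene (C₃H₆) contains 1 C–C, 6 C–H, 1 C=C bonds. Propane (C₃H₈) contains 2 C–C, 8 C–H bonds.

Reaction 1:
  Bonds broken (reactants):
    C–C: 1 × 352 = 352
    C–H: 6 × 404 = 2424
    C=C: 1 × 630 = 630
    H–H: 1 × 429 = 429
    Σ(broken) = 3835 kJ
  Bonds formed (products):
    C–C: 2 × 352 = 704
    C–H: 8 × 404 = 3232
    Σ(formed) = 3936 kJ
  ΔH_1 = 3835 − 3936 = −101 kJ
Reaction 2:
  Bonds broken (reactants):
    N≡N: 1 × 957 = 957
    O=O: 1 × 505 = 505
    Σ(broken) = 1462 kJ
  Bonds formed (products):
    N=O: 2 × 588 = 1176
    Σ(formed) = 1176 kJ
  ΔH_2 = 1462 − 1176 = +286 kJ
ΔH_1 − ΔH_2 = −387 kJ, so reaction 1 has the more negative ΔH; |ΔH_1 − ΔH_2| = 387 kJ.

Reaction 1, by 387 kJ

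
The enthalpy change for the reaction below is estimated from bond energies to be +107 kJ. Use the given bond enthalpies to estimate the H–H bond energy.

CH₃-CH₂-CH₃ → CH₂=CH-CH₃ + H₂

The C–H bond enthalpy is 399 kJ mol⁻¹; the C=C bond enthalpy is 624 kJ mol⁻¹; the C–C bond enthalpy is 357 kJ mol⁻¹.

D(H–H) ≈ 424 kJ/mol

Let D be the H–H bond energy.
Σ(broken) = 2×357 + 8×399 = 3906
Σ(formed) = 1×357 + 6×399 + 1×624 + 1×D = 3375 + D
ΔH = Σ(broken) − Σ(formed) = (3906) − (3375 + D) = +531 − D
Setting this equal to +107 kJ gives D = 424 kJ/mol.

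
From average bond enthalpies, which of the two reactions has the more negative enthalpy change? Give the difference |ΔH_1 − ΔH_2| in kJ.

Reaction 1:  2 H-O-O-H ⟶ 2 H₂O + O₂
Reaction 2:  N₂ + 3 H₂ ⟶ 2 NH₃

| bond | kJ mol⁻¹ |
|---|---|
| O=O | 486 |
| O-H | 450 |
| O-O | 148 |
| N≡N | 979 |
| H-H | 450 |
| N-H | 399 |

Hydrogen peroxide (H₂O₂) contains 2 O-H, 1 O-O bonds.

Reaction 1:
  Bonds broken (reactants):
    O-H: 4 × 450 = 1800
    O-O: 2 × 148 = 296
    Σ(broken) = 2096 kJ
  Bonds formed (products):
    O-H: 4 × 450 = 1800
    O=O: 1 × 486 = 486
    Σ(formed) = 2286 kJ
  ΔH_1 = 2096 − 2286 = −190 kJ
Reaction 2:
  Bonds broken (reactants):
    H-H: 3 × 450 = 1350
    N≡N: 1 × 979 = 979
    Σ(broken) = 2329 kJ
  Bonds formed (products):
    N-H: 6 × 399 = 2394
    Σ(formed) = 2394 kJ
  ΔH_2 = 2329 − 2394 = −65 kJ
ΔH_1 − ΔH_2 = −125 kJ, so reaction 1 has the more negative ΔH; |ΔH_1 − ΔH_2| = 125 kJ.

Reaction 1, by 125 kJ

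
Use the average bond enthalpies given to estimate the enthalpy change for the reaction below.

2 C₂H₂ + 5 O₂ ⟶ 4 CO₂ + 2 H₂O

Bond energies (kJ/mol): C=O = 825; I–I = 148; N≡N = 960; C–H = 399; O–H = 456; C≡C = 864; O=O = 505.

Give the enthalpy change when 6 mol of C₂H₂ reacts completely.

Bonds broken (reactants):
  C≡C: 2 × 864 = 1728
  C–H: 4 × 399 = 1596
  O=O: 5 × 505 = 2525
  Σ(broken) = 5849 kJ
Bonds formed (products):
  C=O: 8 × 825 = 6600
  O–H: 4 × 456 = 1824
  Σ(formed) = 8424 kJ
ΔH = Σ(broken) − Σ(formed) = 5849 − 8424 = −2575 kJ
For 3× the reaction as written: 3 × (−2575) = −7725 kJ

ΔH = −7725 kJ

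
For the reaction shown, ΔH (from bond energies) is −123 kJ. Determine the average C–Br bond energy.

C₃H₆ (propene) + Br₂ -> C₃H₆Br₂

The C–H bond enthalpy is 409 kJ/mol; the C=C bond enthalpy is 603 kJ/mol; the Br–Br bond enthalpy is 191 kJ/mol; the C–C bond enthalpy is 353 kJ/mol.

D(C–Br) ≈ 282 kJ/mol

Let D be the C–Br bond energy.
Σ(broken) = 1×191 + 1×353 + 6×409 + 1×603 = 3601
Σ(formed) = 2×D + 2×353 + 6×409 = 3160 + 2D
ΔH = Σ(broken) − Σ(formed) = (3601) − (3160 + 2D) = +441 − 2D
Setting this equal to −123 kJ gives 2D = 564, so D = 282 kJ/mol.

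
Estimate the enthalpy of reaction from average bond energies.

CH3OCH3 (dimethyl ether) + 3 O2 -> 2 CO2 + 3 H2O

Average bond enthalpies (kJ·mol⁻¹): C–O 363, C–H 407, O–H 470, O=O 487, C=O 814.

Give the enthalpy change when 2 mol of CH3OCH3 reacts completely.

Bonds broken (reactants):
  C–H: 6 × 407 = 2442
  C–O: 2 × 363 = 726
  O=O: 3 × 487 = 1461
  Σ(broken) = 4629 kJ
Bonds formed (products):
  C=O: 4 × 814 = 3256
  O–H: 6 × 470 = 2820
  Σ(formed) = 6076 kJ
ΔH = Σ(broken) − Σ(formed) = 4629 − 6076 = −1447 kJ
For 2× the reaction as written: 2 × (−1447) = −2894 kJ

ΔH = −2894 kJ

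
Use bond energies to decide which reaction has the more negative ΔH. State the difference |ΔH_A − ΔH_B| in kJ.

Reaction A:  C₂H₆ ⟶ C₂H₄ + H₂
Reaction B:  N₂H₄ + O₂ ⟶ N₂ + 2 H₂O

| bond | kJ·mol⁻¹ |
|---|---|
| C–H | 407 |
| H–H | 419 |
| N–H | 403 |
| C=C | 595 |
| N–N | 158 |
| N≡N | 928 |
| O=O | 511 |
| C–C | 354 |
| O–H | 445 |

Reaction A:
  Bonds broken (reactants):
    C–C: 1 × 354 = 354
    C–H: 6 × 407 = 2442
    Σ(broken) = 2796 kJ
  Bonds formed (products):
    C–H: 4 × 407 = 1628
    C=C: 1 × 595 = 595
    H–H: 1 × 419 = 419
    Σ(formed) = 2642 kJ
  ΔH_A = 2796 − 2642 = +154 kJ
Reaction B:
  Bonds broken (reactants):
    N–H: 4 × 403 = 1612
    N–N: 1 × 158 = 158
    O=O: 1 × 511 = 511
    Σ(broken) = 2281 kJ
  Bonds formed (products):
    N≡N: 1 × 928 = 928
    O–H: 4 × 445 = 1780
    Σ(formed) = 2708 kJ
  ΔH_B = 2281 − 2708 = −427 kJ
ΔH_A − ΔH_B = +581 kJ, so reaction B has the more negative ΔH; |ΔH_A − ΔH_B| = 581 kJ.

Reaction B, by 581 kJ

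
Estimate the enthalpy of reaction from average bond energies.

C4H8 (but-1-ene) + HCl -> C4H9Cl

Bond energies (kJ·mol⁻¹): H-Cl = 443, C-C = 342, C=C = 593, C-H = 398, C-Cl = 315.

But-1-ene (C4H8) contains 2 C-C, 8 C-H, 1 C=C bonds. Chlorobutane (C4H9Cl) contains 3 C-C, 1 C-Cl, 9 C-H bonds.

ΔH ≈ −19 kJ

Bonds broken (reactants):
  C-C: 2 × 342 = 684
  C-H: 8 × 398 = 3184
  C=C: 1 × 593 = 593
  H-Cl: 1 × 443 = 443
  Σ(broken) = 4904 kJ
Bonds formed (products):
  C-C: 3 × 342 = 1026
  C-Cl: 1 × 315 = 315
  C-H: 9 × 398 = 3582
  Σ(formed) = 4923 kJ
ΔH = Σ(broken) − Σ(formed) = 4904 − 4923 = −19 kJ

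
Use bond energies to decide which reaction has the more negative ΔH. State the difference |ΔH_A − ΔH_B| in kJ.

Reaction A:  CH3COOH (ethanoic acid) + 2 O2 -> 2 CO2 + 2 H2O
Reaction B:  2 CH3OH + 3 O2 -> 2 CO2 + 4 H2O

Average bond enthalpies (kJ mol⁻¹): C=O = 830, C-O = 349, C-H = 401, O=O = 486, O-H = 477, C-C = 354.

Reaction B, by 577 kJ

Reaction A:
  Bonds broken (reactants):
    C-C: 1 × 354 = 354
    C-H: 3 × 401 = 1203
    C-O: 1 × 349 = 349
    C=O: 1 × 830 = 830
    O-H: 1 × 477 = 477
    O=O: 2 × 486 = 972
    Σ(broken) = 4185 kJ
  Bonds formed (products):
    C=O: 4 × 830 = 3320
    O-H: 4 × 477 = 1908
    Σ(formed) = 5228 kJ
  ΔH_A = 4185 − 5228 = −1043 kJ
Reaction B:
  Bonds broken (reactants):
    C-H: 6 × 401 = 2406
    C-O: 2 × 349 = 698
    O-H: 2 × 477 = 954
    O=O: 3 × 486 = 1458
    Σ(broken) = 5516 kJ
  Bonds formed (products):
    C=O: 4 × 830 = 3320
    O-H: 8 × 477 = 3816
    Σ(formed) = 7136 kJ
  ΔH_B = 5516 − 7136 = −1620 kJ
ΔH_A − ΔH_B = +577 kJ, so reaction B has the more negative ΔH; |ΔH_A − ΔH_B| = 577 kJ.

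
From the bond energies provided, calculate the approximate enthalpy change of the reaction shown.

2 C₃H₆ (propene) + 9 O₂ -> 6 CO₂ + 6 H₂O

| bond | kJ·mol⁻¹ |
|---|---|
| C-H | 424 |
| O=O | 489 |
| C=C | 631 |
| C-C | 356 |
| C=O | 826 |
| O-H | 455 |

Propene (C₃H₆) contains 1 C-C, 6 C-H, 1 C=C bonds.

Bonds broken (reactants):
  C-C: 2 × 356 = 712
  C-H: 12 × 424 = 5088
  C=C: 2 × 631 = 1262
  O=O: 9 × 489 = 4401
  Σ(broken) = 11463 kJ
Bonds formed (products):
  C=O: 12 × 826 = 9912
  O-H: 12 × 455 = 5460
  Σ(formed) = 15372 kJ
ΔH = Σ(broken) − Σ(formed) = 11463 − 15372 = −3909 kJ

ΔH ≈ −3909 kJ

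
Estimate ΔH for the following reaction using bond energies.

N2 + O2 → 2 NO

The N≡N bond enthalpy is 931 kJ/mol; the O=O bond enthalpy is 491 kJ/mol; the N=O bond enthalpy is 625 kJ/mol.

Bonds broken (reactants):
  N≡N: 1 × 931 = 931
  O=O: 1 × 491 = 491
  Σ(broken) = 1422 kJ
Bonds formed (products):
  N=O: 2 × 625 = 1250
  Σ(formed) = 1250 kJ
ΔH = Σ(broken) − Σ(formed) = 1422 − 1250 = +172 kJ

ΔH ≈ +172 kJ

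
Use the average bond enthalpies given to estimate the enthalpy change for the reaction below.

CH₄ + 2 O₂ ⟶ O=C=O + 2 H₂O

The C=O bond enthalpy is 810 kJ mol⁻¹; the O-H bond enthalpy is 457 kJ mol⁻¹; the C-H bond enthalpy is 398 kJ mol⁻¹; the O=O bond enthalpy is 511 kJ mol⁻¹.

ΔH ≈ −834 kJ

Bonds broken (reactants):
  C-H: 4 × 398 = 1592
  O=O: 2 × 511 = 1022
  Σ(broken) = 2614 kJ
Bonds formed (products):
  C=O: 2 × 810 = 1620
  O-H: 4 × 457 = 1828
  Σ(formed) = 3448 kJ
ΔH = Σ(broken) − Σ(formed) = 2614 − 3448 = −834 kJ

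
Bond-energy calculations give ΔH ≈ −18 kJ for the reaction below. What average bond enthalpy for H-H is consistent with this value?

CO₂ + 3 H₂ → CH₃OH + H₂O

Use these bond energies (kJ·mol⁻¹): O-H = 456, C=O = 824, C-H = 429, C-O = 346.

Let D be the H-H bond energy.
Σ(broken) = 2×824 + 3×D = 1648 + 3D
Σ(formed) = 3×429 + 1×346 + 3×456 = 3001
ΔH = Σ(broken) − Σ(formed) = (1648 + 3D) − (3001) = −1353 + 3D
Setting this equal to −18 kJ gives 3D = 1335, so D = 445 kJ/mol.

D(H-H) ≈ 445 kJ/mol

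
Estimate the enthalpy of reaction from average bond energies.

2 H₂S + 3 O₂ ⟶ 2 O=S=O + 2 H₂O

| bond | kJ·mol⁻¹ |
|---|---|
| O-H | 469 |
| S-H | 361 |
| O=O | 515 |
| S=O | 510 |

ΔH ≈ −927 kJ

Bonds broken (reactants):
  O=O: 3 × 515 = 1545
  S-H: 4 × 361 = 1444
  Σ(broken) = 2989 kJ
Bonds formed (products):
  O-H: 4 × 469 = 1876
  S=O: 4 × 510 = 2040
  Σ(formed) = 3916 kJ
ΔH = Σ(broken) − Σ(formed) = 2989 − 3916 = −927 kJ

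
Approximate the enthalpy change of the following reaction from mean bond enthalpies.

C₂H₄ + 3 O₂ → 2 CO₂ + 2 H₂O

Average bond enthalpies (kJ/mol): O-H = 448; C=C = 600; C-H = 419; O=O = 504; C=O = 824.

ΔH ≈ −1300 kJ

Bonds broken (reactants):
  C-H: 4 × 419 = 1676
  C=C: 1 × 600 = 600
  O=O: 3 × 504 = 1512
  Σ(broken) = 3788 kJ
Bonds formed (products):
  C=O: 4 × 824 = 3296
  O-H: 4 × 448 = 1792
  Σ(formed) = 5088 kJ
ΔH = Σ(broken) − Σ(formed) = 3788 − 5088 = −1300 kJ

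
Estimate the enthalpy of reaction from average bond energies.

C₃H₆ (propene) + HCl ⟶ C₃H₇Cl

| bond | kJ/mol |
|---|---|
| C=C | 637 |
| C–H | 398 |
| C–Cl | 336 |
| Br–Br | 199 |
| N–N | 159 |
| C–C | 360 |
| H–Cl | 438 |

Bonds broken (reactants):
  C–C: 1 × 360 = 360
  C–H: 6 × 398 = 2388
  C=C: 1 × 637 = 637
  H–Cl: 1 × 438 = 438
  Σ(broken) = 3823 kJ
Bonds formed (products):
  C–C: 2 × 360 = 720
  C–Cl: 1 × 336 = 336
  C–H: 7 × 398 = 2786
  Σ(formed) = 3842 kJ
ΔH = Σ(broken) − Σ(formed) = 3823 − 3842 = −19 kJ

ΔH ≈ −19 kJ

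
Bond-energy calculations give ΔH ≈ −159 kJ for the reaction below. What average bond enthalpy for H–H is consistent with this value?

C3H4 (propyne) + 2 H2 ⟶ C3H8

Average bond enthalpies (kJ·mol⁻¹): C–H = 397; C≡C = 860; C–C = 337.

Let D be the H–H bond energy.
Σ(broken) = 1×860 + 1×337 + 4×397 + 2×D = 2785 + 2D
Σ(formed) = 2×337 + 8×397 = 3850
ΔH = Σ(broken) − Σ(formed) = (2785 + 2D) − (3850) = −1065 + 2D
Setting this equal to −159 kJ gives 2D = 906, so D = 453 kJ/mol.

D(H–H) ≈ 453 kJ/mol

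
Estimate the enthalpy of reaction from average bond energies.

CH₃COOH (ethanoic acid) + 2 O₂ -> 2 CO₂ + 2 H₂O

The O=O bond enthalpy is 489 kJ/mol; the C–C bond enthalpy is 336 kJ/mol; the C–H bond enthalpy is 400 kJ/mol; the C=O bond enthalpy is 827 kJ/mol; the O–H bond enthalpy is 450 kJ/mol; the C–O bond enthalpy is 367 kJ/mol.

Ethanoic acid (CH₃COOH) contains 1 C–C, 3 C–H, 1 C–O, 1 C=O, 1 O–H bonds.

Bonds broken (reactants):
  C–C: 1 × 336 = 336
  C–H: 3 × 400 = 1200
  C–O: 1 × 367 = 367
  C=O: 1 × 827 = 827
  O–H: 1 × 450 = 450
  O=O: 2 × 489 = 978
  Σ(broken) = 4158 kJ
Bonds formed (products):
  C=O: 4 × 827 = 3308
  O–H: 4 × 450 = 1800
  Σ(formed) = 5108 kJ
ΔH = Σ(broken) − Σ(formed) = 4158 − 5108 = −950 kJ

ΔH ≈ −950 kJ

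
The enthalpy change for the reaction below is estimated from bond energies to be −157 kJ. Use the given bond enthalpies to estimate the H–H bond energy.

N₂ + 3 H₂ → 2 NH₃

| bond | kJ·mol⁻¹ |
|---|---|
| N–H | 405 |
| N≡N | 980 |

D(H–H) ≈ 431 kJ/mol

Let D be the H–H bond energy.
Σ(broken) = 3×D + 1×980 = 980 + 3D
Σ(formed) = 6×405 = 2430
ΔH = Σ(broken) − Σ(formed) = (980 + 3D) − (2430) = −1450 + 3D
Setting this equal to −157 kJ gives 3D = 1293, so D = 431 kJ/mol.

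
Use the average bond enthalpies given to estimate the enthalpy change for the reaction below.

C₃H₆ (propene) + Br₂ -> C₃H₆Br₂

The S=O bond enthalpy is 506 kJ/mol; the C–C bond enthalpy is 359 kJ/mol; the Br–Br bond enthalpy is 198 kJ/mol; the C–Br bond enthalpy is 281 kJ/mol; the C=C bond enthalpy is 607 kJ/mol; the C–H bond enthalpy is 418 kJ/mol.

Bonds broken (reactants):
  Br–Br: 1 × 198 = 198
  C–C: 1 × 359 = 359
  C–H: 6 × 418 = 2508
  C=C: 1 × 607 = 607
  Σ(broken) = 3672 kJ
Bonds formed (products):
  C–Br: 2 × 281 = 562
  C–C: 2 × 359 = 718
  C–H: 6 × 418 = 2508
  Σ(formed) = 3788 kJ
ΔH = Σ(broken) − Σ(formed) = 3672 − 3788 = −116 kJ

ΔH ≈ −116 kJ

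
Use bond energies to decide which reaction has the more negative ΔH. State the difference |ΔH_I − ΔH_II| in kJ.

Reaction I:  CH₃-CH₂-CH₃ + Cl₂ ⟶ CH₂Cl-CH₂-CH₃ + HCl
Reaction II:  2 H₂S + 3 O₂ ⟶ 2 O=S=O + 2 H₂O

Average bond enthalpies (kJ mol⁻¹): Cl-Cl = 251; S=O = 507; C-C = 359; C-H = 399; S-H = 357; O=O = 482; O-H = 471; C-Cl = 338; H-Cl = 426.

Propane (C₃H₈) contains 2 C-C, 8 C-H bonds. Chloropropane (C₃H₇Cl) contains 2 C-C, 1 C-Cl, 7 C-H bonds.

Reaction I:
  Bonds broken (reactants):
    C-C: 2 × 359 = 718
    C-H: 8 × 399 = 3192
    Cl-Cl: 1 × 251 = 251
    Σ(broken) = 4161 kJ
  Bonds formed (products):
    C-C: 2 × 359 = 718
    C-Cl: 1 × 338 = 338
    C-H: 7 × 399 = 2793
    H-Cl: 1 × 426 = 426
    Σ(formed) = 4275 kJ
  ΔH_I = 4161 − 4275 = −114 kJ
Reaction II:
  Bonds broken (reactants):
    O=O: 3 × 482 = 1446
    S-H: 4 × 357 = 1428
    Σ(broken) = 2874 kJ
  Bonds formed (products):
    O-H: 4 × 471 = 1884
    S=O: 4 × 507 = 2028
    Σ(formed) = 3912 kJ
  ΔH_II = 2874 − 3912 = −1038 kJ
ΔH_I − ΔH_II = +924 kJ, so reaction II has the more negative ΔH; |ΔH_I − ΔH_II| = 924 kJ.

Reaction II, by 924 kJ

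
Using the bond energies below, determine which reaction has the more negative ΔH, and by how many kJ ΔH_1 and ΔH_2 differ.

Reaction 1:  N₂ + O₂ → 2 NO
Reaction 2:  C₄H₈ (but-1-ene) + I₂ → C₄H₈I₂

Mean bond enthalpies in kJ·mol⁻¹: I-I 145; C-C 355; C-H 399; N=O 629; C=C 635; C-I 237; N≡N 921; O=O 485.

Reaction 1:
  Bonds broken (reactants):
    N≡N: 1 × 921 = 921
    O=O: 1 × 485 = 485
    Σ(broken) = 1406 kJ
  Bonds formed (products):
    N=O: 2 × 629 = 1258
    Σ(formed) = 1258 kJ
  ΔH_1 = 1406 − 1258 = +148 kJ
Reaction 2:
  Bonds broken (reactants):
    C-C: 2 × 355 = 710
    C-H: 8 × 399 = 3192
    C=C: 1 × 635 = 635
    I-I: 1 × 145 = 145
    Σ(broken) = 4682 kJ
  Bonds formed (products):
    C-C: 3 × 355 = 1065
    C-H: 8 × 399 = 3192
    C-I: 2 × 237 = 474
    Σ(formed) = 4731 kJ
  ΔH_2 = 4682 − 4731 = −49 kJ
ΔH_1 − ΔH_2 = +197 kJ, so reaction 2 has the more negative ΔH; |ΔH_1 − ΔH_2| = 197 kJ.

Reaction 2, by 197 kJ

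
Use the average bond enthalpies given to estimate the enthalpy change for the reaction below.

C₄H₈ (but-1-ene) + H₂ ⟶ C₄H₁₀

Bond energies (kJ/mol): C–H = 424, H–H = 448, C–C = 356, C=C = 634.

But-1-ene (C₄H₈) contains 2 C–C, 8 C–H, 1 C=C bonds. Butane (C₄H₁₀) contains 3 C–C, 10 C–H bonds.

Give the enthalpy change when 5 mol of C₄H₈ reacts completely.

ΔH = −610 kJ

Bonds broken (reactants):
  C–C: 2 × 356 = 712
  C–H: 8 × 424 = 3392
  C=C: 1 × 634 = 634
  H–H: 1 × 448 = 448
  Σ(broken) = 5186 kJ
Bonds formed (products):
  C–C: 3 × 356 = 1068
  C–H: 10 × 424 = 4240
  Σ(formed) = 5308 kJ
ΔH = Σ(broken) − Σ(formed) = 5186 − 5308 = −122 kJ
For 5× the reaction as written: 5 × (−122) = −610 kJ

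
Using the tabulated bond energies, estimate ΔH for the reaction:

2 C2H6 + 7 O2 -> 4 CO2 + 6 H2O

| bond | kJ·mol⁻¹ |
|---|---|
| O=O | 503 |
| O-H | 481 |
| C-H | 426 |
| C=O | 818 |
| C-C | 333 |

ΔH ≈ −3017 kJ

Bonds broken (reactants):
  C-C: 2 × 333 = 666
  C-H: 12 × 426 = 5112
  O=O: 7 × 503 = 3521
  Σ(broken) = 9299 kJ
Bonds formed (products):
  C=O: 8 × 818 = 6544
  O-H: 12 × 481 = 5772
  Σ(formed) = 12316 kJ
ΔH = Σ(broken) − Σ(formed) = 9299 − 12316 = −3017 kJ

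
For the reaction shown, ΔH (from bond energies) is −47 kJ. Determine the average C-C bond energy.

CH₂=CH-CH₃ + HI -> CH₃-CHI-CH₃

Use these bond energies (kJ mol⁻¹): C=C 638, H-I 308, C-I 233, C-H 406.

Let D be the C-C bond energy.
Σ(broken) = 1×D + 6×406 + 1×638 + 1×308 = 3382 + D
Σ(formed) = 2×D + 7×406 + 1×233 = 3075 + 2D
ΔH = Σ(broken) − Σ(formed) = (3382 + D) − (3075 + 2D) = +307 − D
Setting this equal to −47 kJ gives D = 354 kJ/mol.

D(C-C) ≈ 354 kJ/mol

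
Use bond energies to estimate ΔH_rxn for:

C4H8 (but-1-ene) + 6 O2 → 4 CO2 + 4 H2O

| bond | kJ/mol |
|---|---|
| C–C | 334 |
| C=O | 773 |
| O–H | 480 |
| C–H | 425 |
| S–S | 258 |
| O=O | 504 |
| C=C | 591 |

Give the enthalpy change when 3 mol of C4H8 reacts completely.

ΔH = −7023 kJ

Bonds broken (reactants):
  C–C: 2 × 334 = 668
  C–H: 8 × 425 = 3400
  C=C: 1 × 591 = 591
  O=O: 6 × 504 = 3024
  Σ(broken) = 7683 kJ
Bonds formed (products):
  C=O: 8 × 773 = 6184
  O–H: 8 × 480 = 3840
  Σ(formed) = 10024 kJ
ΔH = Σ(broken) − Σ(formed) = 7683 − 10024 = −2341 kJ
For 3× the reaction as written: 3 × (−2341) = −7023 kJ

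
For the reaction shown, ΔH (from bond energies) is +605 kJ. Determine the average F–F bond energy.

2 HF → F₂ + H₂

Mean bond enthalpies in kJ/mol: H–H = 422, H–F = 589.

Let D be the F–F bond energy.
Σ(broken) = 2×589 = 1178
Σ(formed) = 1×D + 1×422 = 422 + D
ΔH = Σ(broken) − Σ(formed) = (1178) − (422 + D) = +756 − D
Setting this equal to +605 kJ gives D = 151 kJ/mol.

D(F–F) ≈ 151 kJ/mol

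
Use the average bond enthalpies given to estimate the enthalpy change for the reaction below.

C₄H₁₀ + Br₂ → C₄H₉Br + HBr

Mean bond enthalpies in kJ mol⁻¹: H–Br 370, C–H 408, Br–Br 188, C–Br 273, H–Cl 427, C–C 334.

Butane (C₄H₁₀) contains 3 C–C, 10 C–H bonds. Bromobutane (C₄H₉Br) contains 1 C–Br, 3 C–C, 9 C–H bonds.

Bonds broken (reactants):
  Br–Br: 1 × 188 = 188
  C–C: 3 × 334 = 1002
  C–H: 10 × 408 = 4080
  Σ(broken) = 5270 kJ
Bonds formed (products):
  C–Br: 1 × 273 = 273
  C–C: 3 × 334 = 1002
  C–H: 9 × 408 = 3672
  H–Br: 1 × 370 = 370
  Σ(formed) = 5317 kJ
ΔH = Σ(broken) − Σ(formed) = 5270 − 5317 = −47 kJ

ΔH ≈ −47 kJ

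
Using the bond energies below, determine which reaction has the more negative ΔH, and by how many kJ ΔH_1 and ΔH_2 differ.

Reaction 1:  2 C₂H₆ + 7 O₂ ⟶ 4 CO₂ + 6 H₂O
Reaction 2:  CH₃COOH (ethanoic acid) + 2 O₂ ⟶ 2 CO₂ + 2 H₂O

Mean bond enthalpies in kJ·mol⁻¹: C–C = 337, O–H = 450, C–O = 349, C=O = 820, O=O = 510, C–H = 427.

Reaction 1:
  Bonds broken (reactants):
    C–C: 2 × 337 = 674
    C–H: 12 × 427 = 5124
    O=O: 7 × 510 = 3570
    Σ(broken) = 9368 kJ
  Bonds formed (products):
    C=O: 8 × 820 = 6560
    O–H: 12 × 450 = 5400
    Σ(formed) = 11960 kJ
  ΔH_1 = 9368 − 11960 = −2592 kJ
Reaction 2:
  Bonds broken (reactants):
    C–C: 1 × 337 = 337
    C–H: 3 × 427 = 1281
    C–O: 1 × 349 = 349
    C=O: 1 × 820 = 820
    O–H: 1 × 450 = 450
    O=O: 2 × 510 = 1020
    Σ(broken) = 4257 kJ
  Bonds formed (products):
    C=O: 4 × 820 = 3280
    O–H: 4 × 450 = 1800
    Σ(formed) = 5080 kJ
  ΔH_2 = 4257 − 5080 = −823 kJ
ΔH_1 − ΔH_2 = −1769 kJ, so reaction 1 has the more negative ΔH; |ΔH_1 − ΔH_2| = 1769 kJ.

Reaction 1, by 1769 kJ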